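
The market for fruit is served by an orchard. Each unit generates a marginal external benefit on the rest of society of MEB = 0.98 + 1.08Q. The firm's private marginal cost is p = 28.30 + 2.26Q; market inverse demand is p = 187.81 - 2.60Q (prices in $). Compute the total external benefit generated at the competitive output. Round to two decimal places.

$613.86

Market equilibrium (private): 28.30 + 2.26Q = 187.81 - 2.60Q → Q_m = 32.8210.
Total external benefit = ∫₀^{Q_m} (0.98 + 1.08Q) dQ = 0.98×32.8210 + ½×1.08×32.8210² = 613.8623.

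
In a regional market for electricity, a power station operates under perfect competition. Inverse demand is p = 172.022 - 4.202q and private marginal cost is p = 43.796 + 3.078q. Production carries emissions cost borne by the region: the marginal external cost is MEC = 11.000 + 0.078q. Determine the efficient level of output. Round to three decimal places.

Social marginal cost = private MC + MEC = 54.796 + 3.156q.
Set SMC = demand: 54.796 + 3.156q = 172.022 - 4.202q → q* = 15.9318.

q* = 15.932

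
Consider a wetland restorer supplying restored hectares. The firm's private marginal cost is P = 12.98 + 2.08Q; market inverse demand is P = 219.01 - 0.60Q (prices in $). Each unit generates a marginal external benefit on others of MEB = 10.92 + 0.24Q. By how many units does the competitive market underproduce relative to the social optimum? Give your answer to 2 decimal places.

12.04 units

Market equilibrium (private): 12.98 + 2.08Q = 219.01 - 0.60Q → Q_m = 76.8769.
Social marginal cost = private MC − MEB = 2.06 + 1.84Q.
Set SMC = demand: 2.06 + 1.84Q = 219.01 - 0.60Q → Q* = 88.9139.
Gap = |76.8769 − 88.9139| = 12.0370.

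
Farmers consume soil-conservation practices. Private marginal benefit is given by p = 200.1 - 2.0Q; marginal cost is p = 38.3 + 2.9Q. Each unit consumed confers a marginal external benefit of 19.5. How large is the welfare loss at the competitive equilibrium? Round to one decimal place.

DWL = 38.8

Market equilibrium (private): 38.3 + 2.9Q = 200.1 - 2.0Q → Q_m = 33.0204.
Social marginal benefit = demand + MEB = 219.6 - 2.0Q.
Set SMB = MC: 219.6 - 2.0Q = 38.3 + 2.9Q → Q* = 37.0000.
Between Q* and Q_m the wedge SMB − MC runs linearly from 0 to MEB(Q_m), so the loss is a triangle.
DWL = ½ × 3.9796 × 19.5000 = 38.8011.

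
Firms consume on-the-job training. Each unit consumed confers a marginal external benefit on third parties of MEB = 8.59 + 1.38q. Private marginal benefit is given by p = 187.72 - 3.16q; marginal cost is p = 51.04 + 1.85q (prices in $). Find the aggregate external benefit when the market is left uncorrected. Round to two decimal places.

Market equilibrium (private): 51.04 + 1.85q = 187.72 - 3.16q → q_m = 27.2814.
Total external benefit = ∫₀^{q_m} (8.59 + 1.38q) dq = 8.59×27.2814 + ½×1.38×27.2814² = 747.8968.

$747.90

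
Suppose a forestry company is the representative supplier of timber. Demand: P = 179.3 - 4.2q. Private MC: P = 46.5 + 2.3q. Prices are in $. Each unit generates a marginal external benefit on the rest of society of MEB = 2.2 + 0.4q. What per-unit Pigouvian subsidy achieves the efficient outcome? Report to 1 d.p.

Social marginal cost = private MC − MEB = 44.3 + 1.9q.
Set SMC = demand: 44.3 + 1.9q = 179.3 - 4.2q → q* = 22.1311.
The Pigouvian subsidy equals MEB at q*: 2.2 + 0.4×22.1311 = 11.0524.

subsidy = $11.1 per unit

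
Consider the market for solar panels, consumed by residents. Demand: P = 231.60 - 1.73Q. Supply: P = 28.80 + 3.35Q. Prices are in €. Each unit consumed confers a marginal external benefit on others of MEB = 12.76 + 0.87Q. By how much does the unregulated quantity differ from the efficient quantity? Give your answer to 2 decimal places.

Market equilibrium (private): 28.80 + 3.35Q = 231.60 - 1.73Q → Q_m = 39.9213.
Social marginal benefit = demand + MEB = 244.36 - 0.86Q.
Set SMB = MC: 244.36 - 0.86Q = 28.80 + 3.35Q → Q* = 51.2019.
Gap = |39.9213 − 51.2019| = 11.2806.

11.28 units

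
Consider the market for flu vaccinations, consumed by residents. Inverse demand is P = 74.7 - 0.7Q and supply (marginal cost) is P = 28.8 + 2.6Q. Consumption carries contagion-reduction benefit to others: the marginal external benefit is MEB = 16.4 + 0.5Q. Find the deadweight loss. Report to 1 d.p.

DWL = 97.4

Market equilibrium (private): 28.8 + 2.6Q = 74.7 - 0.7Q → Q_m = 13.9091.
Social marginal benefit = demand + MEB = 91.1 - 0.2Q.
Set SMB = MC: 91.1 - 0.2Q = 28.8 + 2.6Q → Q* = 22.2500.
Between Q* and Q_m the wedge SMB − MC runs linearly from 0 to MEB(Q_m), so the loss is a triangle.
DWL = ½ × 8.3409 × 23.3545 = 97.3988.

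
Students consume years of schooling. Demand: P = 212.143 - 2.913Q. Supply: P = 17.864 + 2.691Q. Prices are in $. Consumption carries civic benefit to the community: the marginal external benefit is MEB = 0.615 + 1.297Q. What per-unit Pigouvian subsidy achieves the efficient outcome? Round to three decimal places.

subsidy = $59.305 per unit

Social marginal benefit = demand + MEB = 212.758 - 1.616Q.
Set SMB = MC: 212.758 - 1.616Q = 17.864 + 2.691Q → Q* = 45.2505.
The Pigouvian subsidy equals MEB at Q*: 0.615 + 1.297×45.2505 = 59.3049.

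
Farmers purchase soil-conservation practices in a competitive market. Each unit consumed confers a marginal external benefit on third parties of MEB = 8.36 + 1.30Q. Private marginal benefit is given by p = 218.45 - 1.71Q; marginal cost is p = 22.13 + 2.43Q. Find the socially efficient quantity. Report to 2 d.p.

Social marginal benefit = demand + MEB = 226.81 - 0.41Q.
Set SMB = MC: 226.81 - 0.41Q = 22.13 + 2.43Q → Q* = 72.0704.

Q* = 72.07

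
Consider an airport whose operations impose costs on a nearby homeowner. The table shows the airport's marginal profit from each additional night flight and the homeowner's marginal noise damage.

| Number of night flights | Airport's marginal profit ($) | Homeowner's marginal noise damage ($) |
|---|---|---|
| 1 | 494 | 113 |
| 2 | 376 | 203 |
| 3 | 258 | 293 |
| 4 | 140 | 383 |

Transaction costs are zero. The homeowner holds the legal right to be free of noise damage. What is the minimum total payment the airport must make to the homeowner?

$316

Efficient level: marginal profit ≥ marginal noise damage through level 2, so k* = 2.
With the homeowner holding the right, the airport must at least compensate total damage at k*: 113 + 203 = 316.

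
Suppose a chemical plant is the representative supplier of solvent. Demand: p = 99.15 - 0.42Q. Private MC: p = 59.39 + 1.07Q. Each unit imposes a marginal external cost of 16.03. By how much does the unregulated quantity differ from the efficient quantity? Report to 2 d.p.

10.76 units

Market equilibrium (private): 59.39 + 1.07Q = 99.15 - 0.42Q → Q_m = 26.6846.
Social marginal cost = private MC + MEC = 75.42 + 1.07Q.
Set SMC = demand: 75.42 + 1.07Q = 99.15 - 0.42Q → Q* = 15.9262.
Gap = |26.6846 − 15.9262| = 10.7584.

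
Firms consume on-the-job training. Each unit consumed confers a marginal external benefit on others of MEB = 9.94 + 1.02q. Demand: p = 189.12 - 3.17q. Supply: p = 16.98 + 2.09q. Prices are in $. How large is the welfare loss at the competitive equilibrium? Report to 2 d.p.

Market equilibrium (private): 16.98 + 2.09q = 189.12 - 3.17q → q_m = 32.7262.
Social marginal benefit = demand + MEB = 199.06 - 2.15q.
Set SMB = MC: 199.06 - 2.15q = 16.98 + 2.09q → q* = 42.9434.
Height of the DWL triangle at q_m is SMB(q_m) − MC(q_m) = MEB(q_m) = 43.3208.
DWL = ½ × 10.2172 × 43.3208 = 221.3086.

DWL = $221.31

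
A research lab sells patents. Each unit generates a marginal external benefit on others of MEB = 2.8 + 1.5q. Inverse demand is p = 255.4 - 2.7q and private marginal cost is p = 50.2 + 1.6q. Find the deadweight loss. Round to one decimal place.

DWL = 988.0

Market equilibrium (private): 50.2 + 1.6q = 255.4 - 2.7q → q_m = 47.7209.
Social marginal cost = private MC − MEB = 47.4 + 0.1q.
Set SMC = demand: 47.4 + 0.1q = 255.4 - 2.7q → q* = 74.2857.
Between q* and q_m the wedge demand − SMC runs linearly from 0 to MEB(q_m), so the loss is a triangle.
DWL = ½ × 26.5648 × 74.3814 = 987.9635.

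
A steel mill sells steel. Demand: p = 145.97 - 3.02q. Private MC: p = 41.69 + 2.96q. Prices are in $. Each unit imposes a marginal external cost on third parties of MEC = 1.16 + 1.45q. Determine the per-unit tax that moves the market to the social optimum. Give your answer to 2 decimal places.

Social marginal cost = private MC + MEC = 42.85 + 4.41q.
Set SMC = demand: 42.85 + 4.41q = 145.97 - 3.02q → q* = 13.8789.
The Pigouvian tax equals MEC at q*: 1.16 + 1.45×13.8789 = 21.2844.

tax = $21.28 per unit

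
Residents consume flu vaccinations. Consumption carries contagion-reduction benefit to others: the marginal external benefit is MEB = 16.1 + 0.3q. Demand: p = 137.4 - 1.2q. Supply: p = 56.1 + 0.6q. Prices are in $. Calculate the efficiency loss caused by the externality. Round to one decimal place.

DWL = $293.0

Market equilibrium (private): 56.1 + 0.6q = 137.4 - 1.2q → q_m = 45.1667.
Social marginal benefit = demand + MEB = 153.5 - 0.9q.
Set SMB = MC: 153.5 - 0.9q = 56.1 + 0.6q → q* = 64.9333.
Between q* and q_m the wedge SMB − MC runs linearly from 0 to MEB(q_m), so the loss is a triangle.
DWL = ½ × 19.7666 × 29.6500 = 293.0398.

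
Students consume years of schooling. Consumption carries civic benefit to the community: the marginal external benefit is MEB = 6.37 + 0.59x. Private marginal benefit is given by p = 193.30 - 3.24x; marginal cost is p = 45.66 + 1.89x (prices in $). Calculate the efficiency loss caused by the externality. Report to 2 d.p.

Market equilibrium (private): 45.66 + 1.89x = 193.30 - 3.24x → x_m = 28.7797.
Social marginal benefit = demand + MEB = 199.67 - 2.65x.
Set SMB = MC: 199.67 - 2.65x = 45.66 + 1.89x → x* = 33.9229.
Height of the DWL triangle at x_m is SMB(x_m) − MC(x_m) = MEB(x_m) = 23.3500.
DWL = ½ × 5.1432 × 23.3500 = 60.0469.

DWL = $60.05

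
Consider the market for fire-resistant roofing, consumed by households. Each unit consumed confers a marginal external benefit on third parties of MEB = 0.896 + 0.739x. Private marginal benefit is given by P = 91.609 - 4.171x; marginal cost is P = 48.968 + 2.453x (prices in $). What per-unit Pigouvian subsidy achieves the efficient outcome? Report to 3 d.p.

subsidy = $6.363 per unit

Social marginal benefit = demand + MEB = 92.505 - 3.432x.
Set SMB = MC: 92.505 - 3.432x = 48.968 + 2.453x → x* = 7.3980.
The Pigouvian subsidy equals MEB at x*: 0.896 + 0.739×7.3980 = 6.3631.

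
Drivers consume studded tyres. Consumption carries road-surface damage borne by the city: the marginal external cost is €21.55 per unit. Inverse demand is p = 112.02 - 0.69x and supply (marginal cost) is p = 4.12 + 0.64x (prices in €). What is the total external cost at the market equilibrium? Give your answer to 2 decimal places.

Market equilibrium (private): 4.12 + 0.64x = 112.02 - 0.69x → x_m = 81.1278.
Total external cost = MEC × x_m = 21.55 × 81.1278 = 1748.3041.

€1748.30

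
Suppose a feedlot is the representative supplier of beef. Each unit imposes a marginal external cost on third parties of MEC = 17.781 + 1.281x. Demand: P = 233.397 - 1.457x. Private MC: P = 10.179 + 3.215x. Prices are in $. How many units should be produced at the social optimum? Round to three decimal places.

x* = 34.510

Social marginal cost = private MC + MEC = 27.960 + 4.496x.
Set SMC = demand: 27.960 + 4.496x = 233.397 - 1.457x → x* = 34.5098.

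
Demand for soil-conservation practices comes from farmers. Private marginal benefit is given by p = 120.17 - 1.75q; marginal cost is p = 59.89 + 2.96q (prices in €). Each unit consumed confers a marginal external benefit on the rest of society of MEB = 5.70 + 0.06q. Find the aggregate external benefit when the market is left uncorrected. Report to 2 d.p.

€77.86

Market equilibrium (private): 59.89 + 2.96q = 120.17 - 1.75q → q_m = 12.7983.
Total external benefit = ∫₀^{q_m} (5.70 + 0.06q) dq = 5.70×12.7983 + ½×0.06×12.7983² = 77.8642.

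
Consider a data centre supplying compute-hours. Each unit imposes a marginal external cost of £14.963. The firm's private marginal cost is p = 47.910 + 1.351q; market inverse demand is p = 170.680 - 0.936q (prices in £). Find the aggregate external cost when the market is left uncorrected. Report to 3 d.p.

£803.239

Market equilibrium (private): 47.910 + 1.351q = 170.680 - 0.936q → q_m = 53.6817.
Total external cost = MEC × q_m = 14.963 × 53.6817 = 803.2393.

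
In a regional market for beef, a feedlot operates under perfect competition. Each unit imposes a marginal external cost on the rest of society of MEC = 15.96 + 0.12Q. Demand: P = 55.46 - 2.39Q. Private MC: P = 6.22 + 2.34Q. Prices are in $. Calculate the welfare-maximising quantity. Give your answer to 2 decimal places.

Q* = 6.86

Social marginal cost = private MC + MEC = 22.18 + 2.46Q.
Set SMC = demand: 22.18 + 2.46Q = 55.46 - 2.39Q → Q* = 6.8619.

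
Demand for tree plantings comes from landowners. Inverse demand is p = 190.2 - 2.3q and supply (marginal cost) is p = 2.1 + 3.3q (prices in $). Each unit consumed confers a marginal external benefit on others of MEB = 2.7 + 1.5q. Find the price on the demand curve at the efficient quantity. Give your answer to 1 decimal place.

P = $83.2

Social marginal benefit = demand + MEB = 192.9 - 0.8q.
Set SMB = MC: 192.9 - 0.8q = 2.1 + 3.3q → q* = 46.5366.
Consumer price on the demand curve at q*: 190.2 − 2.3×46.5366 = 83.1658.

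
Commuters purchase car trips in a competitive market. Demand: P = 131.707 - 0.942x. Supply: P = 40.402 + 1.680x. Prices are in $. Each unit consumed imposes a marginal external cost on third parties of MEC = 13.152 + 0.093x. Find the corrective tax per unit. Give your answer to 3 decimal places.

Social marginal benefit = demand − MEC = 118.555 - 1.035x.
Set SMB = MC: 118.555 - 1.035x = 40.402 + 1.680x → x* = 28.7856.
The Pigouvian tax equals MEC at x*: 13.152 + 0.093×28.7856 = 15.8291.

tax = $15.829 per unit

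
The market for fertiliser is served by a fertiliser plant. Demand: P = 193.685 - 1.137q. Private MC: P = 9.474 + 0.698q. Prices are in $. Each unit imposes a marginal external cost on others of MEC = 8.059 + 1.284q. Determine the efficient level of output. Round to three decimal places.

Social marginal cost = private MC + MEC = 17.533 + 1.982q.
Set SMC = demand: 17.533 + 1.982q = 193.685 - 1.137q → q* = 56.4771.

q* = 56.477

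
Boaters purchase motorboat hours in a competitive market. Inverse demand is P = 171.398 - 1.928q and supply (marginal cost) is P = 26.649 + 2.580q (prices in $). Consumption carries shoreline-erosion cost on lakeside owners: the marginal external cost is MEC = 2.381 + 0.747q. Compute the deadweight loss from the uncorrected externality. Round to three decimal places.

DWL = $66.147

Market equilibrium (private): 26.649 + 2.580q = 171.398 - 1.928q → q_m = 32.1094.
Social marginal benefit = demand − MEC = 169.017 - 2.675q.
Set SMB = MC: 169.017 - 2.675q = 26.649 + 2.580q → q* = 27.0919.
The loss is the area between SMB and MC from q* to q_m; with linear curves that's a triangle of height MEC(q_m).
DWL = ½ × 5.0175 × 26.3667 = 66.1475.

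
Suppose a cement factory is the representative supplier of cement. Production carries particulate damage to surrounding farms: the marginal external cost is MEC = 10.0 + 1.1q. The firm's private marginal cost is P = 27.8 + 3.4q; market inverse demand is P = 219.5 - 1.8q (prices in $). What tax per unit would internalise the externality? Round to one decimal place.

tax = $41.7 per unit

Social marginal cost = private MC + MEC = 37.8 + 4.5q.
Set SMC = demand: 37.8 + 4.5q = 219.5 - 1.8q → q* = 28.8413.
The Pigouvian tax equals MEC at q*: 10.0 + 1.1×28.8413 = 41.7254.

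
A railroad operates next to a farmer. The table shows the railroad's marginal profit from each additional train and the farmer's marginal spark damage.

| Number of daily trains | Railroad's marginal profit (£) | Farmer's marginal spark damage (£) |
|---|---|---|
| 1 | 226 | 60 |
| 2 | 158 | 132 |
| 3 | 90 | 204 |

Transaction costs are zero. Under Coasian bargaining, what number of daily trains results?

2

Bargaining reaches the level where marginal profit last exceeds marginal spark damage.
That holds through level 2 (158 ≥ 132) but not at 3 (90 < 204).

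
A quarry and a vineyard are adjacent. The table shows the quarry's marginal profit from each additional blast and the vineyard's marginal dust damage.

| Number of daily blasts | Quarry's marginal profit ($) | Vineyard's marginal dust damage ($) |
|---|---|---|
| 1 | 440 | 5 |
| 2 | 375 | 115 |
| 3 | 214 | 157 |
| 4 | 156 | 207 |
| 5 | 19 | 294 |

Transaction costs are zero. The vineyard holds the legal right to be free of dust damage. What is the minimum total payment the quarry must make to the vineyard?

Efficient level: marginal profit ≥ marginal dust damage through level 3, so k* = 3.
With the vineyard holding the right, the quarry must at least compensate total damage at k*: 5 + 115 + 157 = 277.

$277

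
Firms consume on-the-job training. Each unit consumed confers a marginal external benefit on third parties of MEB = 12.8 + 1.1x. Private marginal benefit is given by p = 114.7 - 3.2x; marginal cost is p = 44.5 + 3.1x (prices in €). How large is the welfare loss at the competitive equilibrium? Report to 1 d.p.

Market equilibrium (private): 44.5 + 3.1x = 114.7 - 3.2x → x_m = 11.1429.
Social marginal benefit = demand + MEB = 127.5 - 2.1x.
Set SMB = MC: 127.5 - 2.1x = 44.5 + 3.1x → x* = 15.9615.
The welfare-loss triangle has base |x_m − x*| and height MEB(x_m) (the vertical gap between SMB and MC is zero at x* and MEB at x_m).
DWL = ½ × 4.8186 × 25.0571 = 60.3701.

DWL = €60.4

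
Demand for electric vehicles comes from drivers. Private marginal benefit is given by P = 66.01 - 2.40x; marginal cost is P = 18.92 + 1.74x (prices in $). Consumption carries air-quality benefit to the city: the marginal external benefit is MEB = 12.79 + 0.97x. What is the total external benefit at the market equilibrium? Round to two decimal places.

$208.23

Market equilibrium (private): 18.92 + 1.74x = 66.01 - 2.40x → x_m = 11.3744.
Total external benefit = ∫₀^{x_m} (12.79 + 0.97x) dx = 12.79×11.3744 + ½×0.97×11.3744² = 208.2264.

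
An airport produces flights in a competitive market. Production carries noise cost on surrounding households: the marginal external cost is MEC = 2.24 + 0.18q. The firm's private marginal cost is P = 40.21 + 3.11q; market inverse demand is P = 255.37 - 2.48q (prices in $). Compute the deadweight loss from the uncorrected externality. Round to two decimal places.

Market equilibrium (private): 40.21 + 3.11q = 255.37 - 2.48q → q_m = 38.4902.
Social marginal cost = private MC + MEC = 42.45 + 3.29q.
Set SMC = demand: 42.45 + 3.29q = 255.37 - 2.48q → q* = 36.9012.
Between q* and q_m the wedge SMC − demand runs linearly from 0 to MEC(q_m), so the loss is a triangle.
DWL = ½ × 1.5890 × 9.1682 = 7.2841.

DWL = $7.28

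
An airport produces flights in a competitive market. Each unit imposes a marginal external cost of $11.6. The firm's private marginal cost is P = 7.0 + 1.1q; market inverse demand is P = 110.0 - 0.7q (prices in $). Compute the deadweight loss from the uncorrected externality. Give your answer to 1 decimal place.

Market equilibrium (private): 7.0 + 1.1q = 110.0 - 0.7q → q_m = 57.2222.
Social marginal cost = private MC + MEC = 18.6 + 1.1q.
Set SMC = demand: 18.6 + 1.1q = 110.0 - 0.7q → q* = 50.7778.
The welfare-loss triangle has base |q_m − q*| and height MEC(q_m) (the vertical gap between SMC and demand is zero at q* and MEC at q_m).
DWL = ½ × 6.4444 × 11.6000 = 37.3775.

DWL = $37.4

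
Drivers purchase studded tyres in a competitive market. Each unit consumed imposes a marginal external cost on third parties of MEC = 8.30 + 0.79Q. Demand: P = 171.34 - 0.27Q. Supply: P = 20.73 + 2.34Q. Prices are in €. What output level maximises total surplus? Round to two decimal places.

Social marginal benefit = demand − MEC = 163.04 - 1.06Q.
Set SMB = MC: 163.04 - 1.06Q = 20.73 + 2.34Q → Q* = 41.8559.

Q* = 41.86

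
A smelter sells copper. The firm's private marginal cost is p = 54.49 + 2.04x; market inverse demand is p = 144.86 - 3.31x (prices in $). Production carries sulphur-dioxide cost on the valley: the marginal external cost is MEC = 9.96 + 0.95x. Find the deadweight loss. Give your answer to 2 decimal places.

Market equilibrium (private): 54.49 + 2.04x = 144.86 - 3.31x → x_m = 16.8916.
Social marginal cost = private MC + MEC = 64.45 + 2.99x.
Set SMC = demand: 64.45 + 2.99x = 144.86 - 3.31x → x* = 12.7635.
Height of the DWL triangle at x_m is SMC(x_m) − demand(x_m) = MEC(x_m) = 26.0070.
DWL = ½ × 4.1281 × 26.0070 = 53.6797.

DWL = $53.68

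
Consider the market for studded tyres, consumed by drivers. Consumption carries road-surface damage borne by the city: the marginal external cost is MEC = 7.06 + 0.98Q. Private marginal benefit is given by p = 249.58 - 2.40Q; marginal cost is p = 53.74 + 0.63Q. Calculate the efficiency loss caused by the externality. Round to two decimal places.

Market equilibrium (private): 53.74 + 0.63Q = 249.58 - 2.40Q → Q_m = 64.6337.
Social marginal benefit = demand − MEC = 242.52 - 3.38Q.
Set SMB = MC: 242.52 - 3.38Q = 53.74 + 0.63Q → Q* = 47.0773.
The welfare-loss triangle has base |Q_m − Q*| and height MEC(Q_m) (the vertical gap between SMB and MC is zero at Q* and MEC at Q_m).
DWL = ½ × 17.5564 × 70.4010 = 617.9941.

DWL = 617.99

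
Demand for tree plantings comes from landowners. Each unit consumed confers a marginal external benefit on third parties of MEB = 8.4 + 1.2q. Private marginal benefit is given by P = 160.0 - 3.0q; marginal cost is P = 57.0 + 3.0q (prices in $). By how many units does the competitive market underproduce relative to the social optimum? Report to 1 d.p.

Market equilibrium (private): 57.0 + 3.0q = 160.0 - 3.0q → q_m = 17.1667.
Social marginal benefit = demand + MEB = 168.4 - 1.8q.
Set SMB = MC: 168.4 - 1.8q = 57.0 + 3.0q → q* = 23.2083.
Gap = |17.1667 − 23.2083| = 6.0416.

6.0 units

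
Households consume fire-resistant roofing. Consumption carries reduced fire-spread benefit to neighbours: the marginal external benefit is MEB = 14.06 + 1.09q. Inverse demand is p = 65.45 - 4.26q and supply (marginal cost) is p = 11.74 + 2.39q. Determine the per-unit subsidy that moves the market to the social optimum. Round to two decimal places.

subsidy = 27.35 per unit

Social marginal benefit = demand + MEB = 79.51 - 3.17q.
Set SMB = MC: 79.51 - 3.17q = 11.74 + 2.39q → q* = 12.1888.
The Pigouvian subsidy equals MEB at q*: 14.06 + 1.09×12.1888 = 27.3458.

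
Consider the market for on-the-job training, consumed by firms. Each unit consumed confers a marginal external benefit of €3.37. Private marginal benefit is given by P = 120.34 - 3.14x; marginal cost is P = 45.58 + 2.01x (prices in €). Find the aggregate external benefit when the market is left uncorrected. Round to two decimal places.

Market equilibrium (private): 45.58 + 2.01x = 120.34 - 3.14x → x_m = 14.5165.
Total external benefit = MEB × x_m = 3.37 × 14.5165 = 48.9206.

€48.92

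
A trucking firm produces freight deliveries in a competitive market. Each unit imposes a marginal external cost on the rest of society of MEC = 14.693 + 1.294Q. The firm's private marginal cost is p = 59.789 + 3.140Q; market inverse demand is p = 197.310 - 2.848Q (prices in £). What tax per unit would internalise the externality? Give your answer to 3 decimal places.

tax = £36.519 per unit

Social marginal cost = private MC + MEC = 74.482 + 4.434Q.
Set SMC = demand: 74.482 + 4.434Q = 197.310 - 2.848Q → Q* = 16.8673.
The Pigouvian tax equals MEC at Q*: 14.693 + 1.294×16.8673 = 36.5193.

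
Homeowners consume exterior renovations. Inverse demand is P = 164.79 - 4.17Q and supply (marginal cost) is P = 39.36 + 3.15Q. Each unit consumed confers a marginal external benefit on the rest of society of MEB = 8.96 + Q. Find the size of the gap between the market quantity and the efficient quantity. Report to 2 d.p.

Market equilibrium (private): 39.36 + 3.15Q = 164.79 - 4.17Q → Q_m = 17.1352.
Social marginal benefit = demand + MEB = 173.75 - 3.17Q.
Set SMB = MC: 173.75 - 3.17Q = 39.36 + 3.15Q → Q* = 21.2642.
Gap = |17.1352 − 21.2642| = 4.1290.

4.13 units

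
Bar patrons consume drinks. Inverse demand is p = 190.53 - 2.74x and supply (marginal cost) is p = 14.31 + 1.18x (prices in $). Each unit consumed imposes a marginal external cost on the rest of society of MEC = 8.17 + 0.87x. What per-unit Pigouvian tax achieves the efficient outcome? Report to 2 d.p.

tax = $38.69 per unit

Social marginal benefit = demand − MEC = 182.36 - 3.61x.
Set SMB = MC: 182.36 - 3.61x = 14.31 + 1.18x → x* = 35.0835.
The Pigouvian tax equals MEC at x*: 8.17 + 0.87×35.0835 = 38.6926.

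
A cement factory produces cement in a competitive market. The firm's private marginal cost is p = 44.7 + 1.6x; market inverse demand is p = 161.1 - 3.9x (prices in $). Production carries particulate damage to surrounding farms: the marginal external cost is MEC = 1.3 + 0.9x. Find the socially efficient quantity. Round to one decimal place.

Social marginal cost = private MC + MEC = 46.0 + 2.5x.
Set SMC = demand: 46.0 + 2.5x = 161.1 - 3.9x → x* = 17.9844.

x* = 18.0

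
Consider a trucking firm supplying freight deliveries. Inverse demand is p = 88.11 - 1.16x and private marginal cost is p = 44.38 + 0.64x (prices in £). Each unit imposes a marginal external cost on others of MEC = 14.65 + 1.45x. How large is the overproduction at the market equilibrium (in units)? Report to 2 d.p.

Market equilibrium (private): 44.38 + 0.64x = 88.11 - 1.16x → x_m = 24.2944.
Social marginal cost = private MC + MEC = 59.03 + 2.09x.
Set SMC = demand: 59.03 + 2.09x = 88.11 - 1.16x → x* = 8.9477.
Gap = |24.2944 − 8.9477| = 15.3467.

15.35 units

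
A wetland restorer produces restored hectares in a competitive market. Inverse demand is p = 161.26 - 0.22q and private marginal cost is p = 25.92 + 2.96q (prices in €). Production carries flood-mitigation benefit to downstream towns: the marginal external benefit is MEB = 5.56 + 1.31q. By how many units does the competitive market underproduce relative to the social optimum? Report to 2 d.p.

32.79 units

Market equilibrium (private): 25.92 + 2.96q = 161.26 - 0.22q → q_m = 42.5597.
Social marginal cost = private MC − MEB = 20.36 + 1.65q.
Set SMC = demand: 20.36 + 1.65q = 161.26 - 0.22q → q* = 75.3476.
Gap = |42.5597 − 75.3476| = 32.7879.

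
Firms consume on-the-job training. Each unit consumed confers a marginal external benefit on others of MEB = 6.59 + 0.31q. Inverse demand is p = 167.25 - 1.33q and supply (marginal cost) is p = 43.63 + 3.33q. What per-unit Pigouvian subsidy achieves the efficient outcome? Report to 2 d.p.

Social marginal benefit = demand + MEB = 173.84 - 1.02q.
Set SMB = MC: 173.84 - 1.02q = 43.63 + 3.33q → q* = 29.9333.
The Pigouvian subsidy equals MEB at q*: 6.59 + 0.31×29.9333 = 15.8693.

subsidy = 15.87 per unit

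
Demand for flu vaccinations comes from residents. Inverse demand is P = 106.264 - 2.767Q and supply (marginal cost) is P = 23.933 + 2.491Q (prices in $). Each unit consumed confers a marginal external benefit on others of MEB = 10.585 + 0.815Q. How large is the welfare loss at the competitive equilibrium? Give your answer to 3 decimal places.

Market equilibrium (private): 23.933 + 2.491Q = 106.264 - 2.767Q → Q_m = 15.6582.
Social marginal benefit = demand + MEB = 116.849 - 1.952Q.
Set SMB = MC: 116.849 - 1.952Q = 23.933 + 2.491Q → Q* = 20.9129.
The loss is the area between SMB and MC from Q* to Q_m; with linear curves that's a triangle of height MEB(Q_m).
DWL = ½ × 5.2547 × 23.3465 = 61.3394.

DWL = $61.339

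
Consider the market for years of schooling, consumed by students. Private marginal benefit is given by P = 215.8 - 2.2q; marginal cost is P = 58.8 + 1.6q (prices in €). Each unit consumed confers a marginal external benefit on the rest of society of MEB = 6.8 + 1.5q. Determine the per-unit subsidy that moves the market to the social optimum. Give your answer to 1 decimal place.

Social marginal benefit = demand + MEB = 222.6 - 0.7q.
Set SMB = MC: 222.6 - 0.7q = 58.8 + 1.6q → q* = 71.2174.
The Pigouvian subsidy equals MEB at q*: 6.8 + 1.5×71.2174 = 113.6261.

subsidy = €113.6 per unit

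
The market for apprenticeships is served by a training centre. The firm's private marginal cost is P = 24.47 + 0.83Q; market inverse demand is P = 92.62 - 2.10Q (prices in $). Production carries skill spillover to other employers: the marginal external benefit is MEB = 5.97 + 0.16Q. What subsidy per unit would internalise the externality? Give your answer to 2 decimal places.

subsidy = $10.25 per unit

Social marginal cost = private MC − MEB = 18.50 + 0.67Q.
Set SMC = demand: 18.50 + 0.67Q = 92.62 - 2.10Q → Q* = 26.7581.
The Pigouvian subsidy equals MEB at Q*: 5.97 + 0.16×26.7581 = 10.2513.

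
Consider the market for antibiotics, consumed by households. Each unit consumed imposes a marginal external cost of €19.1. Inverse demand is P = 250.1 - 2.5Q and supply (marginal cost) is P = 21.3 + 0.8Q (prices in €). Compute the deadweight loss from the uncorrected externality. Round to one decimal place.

DWL = €55.3

Market equilibrium (private): 21.3 + 0.8Q = 250.1 - 2.5Q → Q_m = 69.3333.
Social marginal benefit = demand − MEC = 231.0 - 2.5Q.
Set SMB = MC: 231.0 - 2.5Q = 21.3 + 0.8Q → Q* = 63.5455.
The welfare-loss triangle has base |Q_m − Q*| and height MEC(Q_m) (the vertical gap between SMB and MC is zero at Q* and MEC at Q_m).
DWL = ½ × 5.7878 × 19.1000 = 55.2735.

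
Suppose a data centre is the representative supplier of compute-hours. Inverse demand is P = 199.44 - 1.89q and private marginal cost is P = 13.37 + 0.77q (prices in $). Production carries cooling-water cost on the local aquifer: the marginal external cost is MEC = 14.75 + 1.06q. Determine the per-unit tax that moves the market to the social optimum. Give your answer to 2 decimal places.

tax = $63.57 per unit

Social marginal cost = private MC + MEC = 28.12 + 1.83q.
Set SMC = demand: 28.12 + 1.83q = 199.44 - 1.89q → q* = 46.0538.
The Pigouvian tax equals MEC at q*: 14.75 + 1.06×46.0538 = 63.5670.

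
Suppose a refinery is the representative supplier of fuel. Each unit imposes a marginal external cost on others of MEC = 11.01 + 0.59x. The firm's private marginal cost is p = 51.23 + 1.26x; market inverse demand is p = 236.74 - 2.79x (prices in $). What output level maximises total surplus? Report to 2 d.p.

x* = 37.61

Social marginal cost = private MC + MEC = 62.24 + 1.85x.
Set SMC = demand: 62.24 + 1.85x = 236.74 - 2.79x → x* = 37.6078.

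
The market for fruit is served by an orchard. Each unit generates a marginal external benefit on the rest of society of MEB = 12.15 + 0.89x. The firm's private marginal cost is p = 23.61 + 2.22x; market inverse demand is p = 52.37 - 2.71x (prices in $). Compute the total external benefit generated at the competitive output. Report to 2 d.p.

Market equilibrium (private): 23.61 + 2.22x = 52.37 - 2.71x → x_m = 5.8337.
Total external benefit = ∫₀^{x_m} (12.15 + 0.89x) dx = 12.15×5.8337 + ½×0.89×5.8337² = 86.0237.

$86.02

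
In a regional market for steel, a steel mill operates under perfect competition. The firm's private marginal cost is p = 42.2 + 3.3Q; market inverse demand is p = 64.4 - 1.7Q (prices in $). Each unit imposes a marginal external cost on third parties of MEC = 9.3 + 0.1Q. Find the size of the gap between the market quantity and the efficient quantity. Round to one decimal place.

Market equilibrium (private): 42.2 + 3.3Q = 64.4 - 1.7Q → Q_m = 4.4400.
Social marginal cost = private MC + MEC = 51.5 + 3.4Q.
Set SMC = demand: 51.5 + 3.4Q = 64.4 - 1.7Q → Q* = 2.5294.
Gap = |4.4400 − 2.5294| = 1.9106.

1.9 units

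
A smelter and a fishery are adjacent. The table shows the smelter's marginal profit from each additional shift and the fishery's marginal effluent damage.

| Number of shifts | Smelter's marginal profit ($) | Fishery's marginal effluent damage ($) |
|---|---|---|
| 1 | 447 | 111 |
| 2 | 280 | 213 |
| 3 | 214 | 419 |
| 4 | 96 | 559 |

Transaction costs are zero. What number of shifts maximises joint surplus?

2

Bargaining reaches the level where marginal profit last exceeds marginal effluent damage.
That holds through level 2 (280 ≥ 213) but not at 3 (214 < 419).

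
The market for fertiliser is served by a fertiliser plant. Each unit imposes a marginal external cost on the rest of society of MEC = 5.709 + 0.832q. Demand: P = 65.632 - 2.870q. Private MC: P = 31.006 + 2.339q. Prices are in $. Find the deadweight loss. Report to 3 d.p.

Market equilibrium (private): 31.006 + 2.339q = 65.632 - 2.870q → q_m = 6.6473.
Social marginal cost = private MC + MEC = 36.715 + 3.171q.
Set SMC = demand: 36.715 + 3.171q = 65.632 - 2.870q → q* = 4.7868.
Between q* and q_m the wedge SMC − demand runs linearly from 0 to MEC(q_m), so the loss is a triangle.
DWL = ½ × 1.8605 × 11.2396 = 10.4556.

DWL = $10.456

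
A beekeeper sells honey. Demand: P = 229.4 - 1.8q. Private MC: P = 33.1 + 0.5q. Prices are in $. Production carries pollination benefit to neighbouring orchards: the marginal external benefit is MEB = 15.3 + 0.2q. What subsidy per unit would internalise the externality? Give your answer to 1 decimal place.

subsidy = $35.5 per unit

Social marginal cost = private MC − MEB = 17.8 + 0.3q.
Set SMC = demand: 17.8 + 0.3q = 229.4 - 1.8q → q* = 100.7619.
The Pigouvian subsidy equals MEB at q*: 15.3 + 0.2×100.7619 = 35.4524.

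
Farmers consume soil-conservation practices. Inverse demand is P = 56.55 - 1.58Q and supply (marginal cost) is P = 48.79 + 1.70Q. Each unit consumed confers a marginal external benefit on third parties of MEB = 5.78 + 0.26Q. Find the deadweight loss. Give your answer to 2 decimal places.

Market equilibrium (private): 48.79 + 1.70Q = 56.55 - 1.58Q → Q_m = 2.3659.
Social marginal benefit = demand + MEB = 62.33 - 1.32Q.
Set SMB = MC: 62.33 - 1.32Q = 48.79 + 1.70Q → Q* = 4.4834.
Between Q* and Q_m the wedge SMB − MC runs linearly from 0 to MEB(Q_m), so the loss is a triangle.
DWL = ½ × 2.1175 × 6.3951 = 6.7708.

DWL = 6.77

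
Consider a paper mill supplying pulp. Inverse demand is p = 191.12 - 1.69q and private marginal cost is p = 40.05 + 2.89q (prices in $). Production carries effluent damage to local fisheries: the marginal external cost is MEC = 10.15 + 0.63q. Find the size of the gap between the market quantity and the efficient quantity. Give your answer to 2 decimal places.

5.94 units

Market equilibrium (private): 40.05 + 2.89q = 191.12 - 1.69q → q_m = 32.9847.
Social marginal cost = private MC + MEC = 50.20 + 3.52q.
Set SMC = demand: 50.20 + 3.52q = 191.12 - 1.69q → q* = 27.0480.
Gap = |32.9847 − 27.0480| = 5.9367.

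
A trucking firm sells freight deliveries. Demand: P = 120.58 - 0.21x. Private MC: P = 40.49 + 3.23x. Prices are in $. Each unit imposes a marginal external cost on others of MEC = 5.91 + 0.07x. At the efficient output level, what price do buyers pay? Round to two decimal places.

Social marginal cost = private MC + MEC = 46.40 + 3.30x.
Set SMC = demand: 46.40 + 3.30x = 120.58 - 0.21x → x* = 21.1339.
Consumer price on the demand curve at x*: 120.58 − 0.21×21.1339 = 116.1419.

P = $116.14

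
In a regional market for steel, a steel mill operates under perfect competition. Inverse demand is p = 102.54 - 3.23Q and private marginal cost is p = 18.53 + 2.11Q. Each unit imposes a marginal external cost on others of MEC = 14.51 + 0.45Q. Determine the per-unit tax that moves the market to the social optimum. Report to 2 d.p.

Social marginal cost = private MC + MEC = 33.04 + 2.56Q.
Set SMC = demand: 33.04 + 2.56Q = 102.54 - 3.23Q → Q* = 12.0035.
The Pigouvian tax equals MEC at Q*: 14.51 + 0.45×12.0035 = 19.9116.

tax = 19.91 per unit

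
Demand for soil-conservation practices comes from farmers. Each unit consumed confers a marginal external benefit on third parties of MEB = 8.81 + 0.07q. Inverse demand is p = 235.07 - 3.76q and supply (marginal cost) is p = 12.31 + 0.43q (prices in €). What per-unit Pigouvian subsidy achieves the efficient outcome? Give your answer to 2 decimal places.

subsidy = €12.74 per unit

Social marginal benefit = demand + MEB = 243.88 - 3.69q.
Set SMB = MC: 243.88 - 3.69q = 12.31 + 0.43q → q* = 56.2063.
The Pigouvian subsidy equals MEB at q*: 8.81 + 0.07×56.2063 = 12.7444.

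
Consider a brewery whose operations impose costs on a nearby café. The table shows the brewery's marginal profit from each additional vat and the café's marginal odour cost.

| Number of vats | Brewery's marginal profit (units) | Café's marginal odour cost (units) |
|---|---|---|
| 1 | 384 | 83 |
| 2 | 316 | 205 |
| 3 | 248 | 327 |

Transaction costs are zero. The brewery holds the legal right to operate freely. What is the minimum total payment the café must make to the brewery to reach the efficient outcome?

Left alone the brewery would choose level 3 (marginal profit stays positive).
Efficient level: k* = 2 (marginal profit ≥ marginal odour cost through 2).
The café must at least cover the brewery's forgone profit from cutting 3→2: 248 = 248.

248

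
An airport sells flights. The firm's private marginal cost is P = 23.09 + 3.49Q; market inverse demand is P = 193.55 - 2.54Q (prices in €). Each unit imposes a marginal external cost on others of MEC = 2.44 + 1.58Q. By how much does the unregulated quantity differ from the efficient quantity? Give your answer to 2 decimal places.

6.19 units

Market equilibrium (private): 23.09 + 3.49Q = 193.55 - 2.54Q → Q_m = 28.2687.
Social marginal cost = private MC + MEC = 25.53 + 5.07Q.
Set SMC = demand: 25.53 + 5.07Q = 193.55 - 2.54Q → Q* = 22.0788.
Gap = |28.2687 − 22.0788| = 6.1899.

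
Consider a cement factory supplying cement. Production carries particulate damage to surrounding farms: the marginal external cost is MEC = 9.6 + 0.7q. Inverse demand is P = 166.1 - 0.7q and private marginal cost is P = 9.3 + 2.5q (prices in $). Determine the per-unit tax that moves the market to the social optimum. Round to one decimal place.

Social marginal cost = private MC + MEC = 18.9 + 3.2q.
Set SMC = demand: 18.9 + 3.2q = 166.1 - 0.7q → q* = 37.7436.
The Pigouvian tax equals MEC at q*: 9.6 + 0.7×37.7436 = 36.0205.

tax = $36.0 per unit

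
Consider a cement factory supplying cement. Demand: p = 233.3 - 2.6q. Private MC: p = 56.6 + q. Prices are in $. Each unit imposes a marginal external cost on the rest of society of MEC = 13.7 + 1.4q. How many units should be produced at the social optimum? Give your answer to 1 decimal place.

q* = 32.6

Social marginal cost = private MC + MEC = 70.3 + 2.4q.
Set SMC = demand: 70.3 + 2.4q = 233.3 - 2.6q → q* = 32.6000.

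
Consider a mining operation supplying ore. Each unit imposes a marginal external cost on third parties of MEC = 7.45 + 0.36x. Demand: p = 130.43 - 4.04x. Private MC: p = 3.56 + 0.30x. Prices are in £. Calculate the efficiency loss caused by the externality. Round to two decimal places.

DWL = £34.37

Market equilibrium (private): 3.56 + 0.30x = 130.43 - 4.04x → x_m = 29.2327.
Social marginal cost = private MC + MEC = 11.01 + 0.66x.
Set SMC = demand: 11.01 + 0.66x = 130.43 - 4.04x → x* = 25.4085.
The welfare-loss triangle has base |x_m − x*| and height MEC(x_m) (the vertical gap between SMC and demand is zero at x* and MEC at x_m).
DWL = ½ × 3.8242 × 17.9738 = 34.3677.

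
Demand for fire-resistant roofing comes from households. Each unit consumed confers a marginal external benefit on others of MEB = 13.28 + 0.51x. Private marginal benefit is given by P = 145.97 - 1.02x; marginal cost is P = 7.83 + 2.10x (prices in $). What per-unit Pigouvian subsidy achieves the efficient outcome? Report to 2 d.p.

Social marginal benefit = demand + MEB = 159.25 - 0.51x.
Set SMB = MC: 159.25 - 0.51x = 7.83 + 2.10x → x* = 58.0153.
The Pigouvian subsidy equals MEB at x*: 13.28 + 0.51×58.0153 = 42.8678.

subsidy = $42.87 per unit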